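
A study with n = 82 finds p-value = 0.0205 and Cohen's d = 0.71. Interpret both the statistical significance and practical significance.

Statistically significant (p = 0.0205 < 0.05). Cohen's d = 0.71 indicates a medium effect size. Both statistical and practical significance should be considered.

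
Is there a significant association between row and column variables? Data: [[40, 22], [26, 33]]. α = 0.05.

χ² = 5.098. df = 1, critical = 3.841. Reject H₀. Variables are dependent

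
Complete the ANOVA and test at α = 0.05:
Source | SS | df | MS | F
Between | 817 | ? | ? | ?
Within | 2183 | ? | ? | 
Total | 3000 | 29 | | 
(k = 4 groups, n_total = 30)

df_between = 3, df_within = 26. MS_between = 272.33, MS_within = 83.96. F = 3.244, F_crit ≈ 2.975. Reject H₀.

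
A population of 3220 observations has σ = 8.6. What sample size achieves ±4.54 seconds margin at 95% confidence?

Without FPC: n₀ = (1.96×8.6/4.54)² = 13.785. With FPC: n = n₀N/(n₀+N-1) = 13.7 → n = 14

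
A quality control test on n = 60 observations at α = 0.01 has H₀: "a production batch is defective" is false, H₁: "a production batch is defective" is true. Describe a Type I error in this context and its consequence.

Type I error: rejecting H₀ when it is true — concluding that a production batch is defective when in fact it is not. Consequence: scrapping a good batch — wasted material and cost for no reason.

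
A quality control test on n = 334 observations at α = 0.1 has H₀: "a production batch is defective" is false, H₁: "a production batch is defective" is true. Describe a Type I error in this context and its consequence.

Type I error: rejecting H₀ when it is true — concluding that a production batch is defective when in fact it is not. Consequence: scrapping a good batch — wasted material and cost for no reason.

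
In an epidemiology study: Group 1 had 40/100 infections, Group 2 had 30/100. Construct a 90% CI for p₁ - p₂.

p̂₁ = 0.4, p̂₂ = 0.3. Difference = 0.1. CI = (-0.01, 0.21)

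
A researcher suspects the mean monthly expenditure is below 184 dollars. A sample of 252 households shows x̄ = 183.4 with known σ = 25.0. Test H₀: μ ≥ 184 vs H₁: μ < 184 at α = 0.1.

z = -0.381. Critical value: -1.28. Fail to reject H₀.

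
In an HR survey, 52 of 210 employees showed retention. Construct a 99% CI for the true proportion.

p̂ = 0.248. CI = p̂ ± z*√(p̂(1-p̂)/n) = (0.171, 0.324)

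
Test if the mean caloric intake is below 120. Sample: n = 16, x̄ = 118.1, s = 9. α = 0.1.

t = (118.1 - 120)/(9/√16) = -0.844, df = 15. Critical t = -1.341. Fail to reject H₀.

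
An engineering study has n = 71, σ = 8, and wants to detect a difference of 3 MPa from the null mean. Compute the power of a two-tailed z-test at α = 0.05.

SE = σ/√n = 8/√71 = 0.949. Non-centrality λ = d/SE = 3/0.949 = 3.16. Power ≈ Φ(λ - z_{α/2}) = Φ(3.16 - 1.96) = Φ(1.2) = 0.885.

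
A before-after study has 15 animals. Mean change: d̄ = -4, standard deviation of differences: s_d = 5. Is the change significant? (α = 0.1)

t = d̄/(s_d/√n) = -4/(5/√15) = -3.098. df = 14, critical t = ±1.761. Reject H₀.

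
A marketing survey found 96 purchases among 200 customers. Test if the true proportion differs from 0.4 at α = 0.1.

p̂ = 0.48, p₀ = 0.4. z = (p̂ - p₀)/√(p₀(1-p₀)/n) = 2.309. Critical: ±1.645. Reject H₀.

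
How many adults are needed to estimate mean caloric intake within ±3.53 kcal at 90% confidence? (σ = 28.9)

n = (z*σ/E)² = (1.645×28.9/3.53)² = 181.4 → n = 182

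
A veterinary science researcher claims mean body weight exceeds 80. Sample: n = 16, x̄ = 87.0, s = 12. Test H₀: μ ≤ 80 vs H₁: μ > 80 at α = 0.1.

t = (87.0 - 80)/(12/√16) = 2.333, df = 15. Critical t = 1.341. Reject H₀.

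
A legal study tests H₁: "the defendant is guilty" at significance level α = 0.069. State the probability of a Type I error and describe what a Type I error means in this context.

P(Type I error) = α = 0.069. A Type I error is rejecting H₀ when H₀ is actually true (false positive) — here, concluding that the defendant is guilty when in fact this is not the case. Consequence: convicting an innocent person.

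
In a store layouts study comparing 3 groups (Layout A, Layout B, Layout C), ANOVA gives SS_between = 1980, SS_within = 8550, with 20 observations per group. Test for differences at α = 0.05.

df_between = 2, df_within = 57. F = MS_between/MS_within = 990.0/150.0 = 6.6. F_crit ≈ 3.159. Reject H₀. At least one mean differs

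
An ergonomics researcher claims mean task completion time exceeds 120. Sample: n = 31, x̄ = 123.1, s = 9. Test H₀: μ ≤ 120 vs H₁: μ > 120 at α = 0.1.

t = (123.1 - 120)/(9/√31) = 1.918, df = 30. Critical t = 1.31. Reject H₀.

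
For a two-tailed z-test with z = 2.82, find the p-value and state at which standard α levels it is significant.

p = 2·P(Z > |2.82|) = 2·(1 - Φ(2.82)) ≈ 0.0048. Significant at α = 0.1; Significant at α = 0.05; Significant at α = 0.01.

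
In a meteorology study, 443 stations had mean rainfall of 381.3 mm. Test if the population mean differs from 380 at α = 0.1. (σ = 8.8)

z = (x̄ - μ₀)/(σ/√n) = (381.3 - 380)/(8.8/√443) = 3.109. Critical value: ±1.645. Since |3.109| > 1.645, Reject H₀.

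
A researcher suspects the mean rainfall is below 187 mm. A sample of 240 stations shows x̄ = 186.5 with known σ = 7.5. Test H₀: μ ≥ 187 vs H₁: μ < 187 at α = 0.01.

z = -1.033. Critical value: -2.33. Fail to reject H₀.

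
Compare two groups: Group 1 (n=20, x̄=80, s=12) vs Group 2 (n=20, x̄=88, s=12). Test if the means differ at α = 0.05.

Pooled sp = 12.0. t = -2.108, df = 38. Critical t = ±2.024. Reject H₀.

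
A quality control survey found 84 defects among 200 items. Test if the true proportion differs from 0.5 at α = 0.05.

p̂ = 0.42, p₀ = 0.5. z = (p̂ - p₀)/√(p₀(1-p₀)/n) = -2.263. Critical: ±1.96. Reject H₀.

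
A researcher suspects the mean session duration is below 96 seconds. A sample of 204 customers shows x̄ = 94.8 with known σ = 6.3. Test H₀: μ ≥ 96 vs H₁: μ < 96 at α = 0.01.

z = -2.721. Critical value: -2.33. Reject H₀.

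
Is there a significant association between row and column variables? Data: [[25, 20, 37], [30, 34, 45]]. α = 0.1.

χ² = 1.069. df = 2, critical = 4.605. Fail to reject H₀. No evidence of dependence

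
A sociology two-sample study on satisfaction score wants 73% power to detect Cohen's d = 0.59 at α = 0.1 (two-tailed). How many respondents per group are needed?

z_{α/2} = 1.645, z_β = Φ⁻¹(0.73) = 0.613. For medium effect (d = 0.59): n per group = 2(z_{α/2} + z_β)²/d² = 2(1.645 + 0.613)²/0.59² = 29.3 → 30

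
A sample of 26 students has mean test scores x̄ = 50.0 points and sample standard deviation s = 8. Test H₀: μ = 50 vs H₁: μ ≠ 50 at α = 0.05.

t = (x̄ - μ₀)/(s/√n) = (50.0 - 50)/(8/√26) = 0.0. df = 25, critical t = ±2.06. Fail to reject H₀.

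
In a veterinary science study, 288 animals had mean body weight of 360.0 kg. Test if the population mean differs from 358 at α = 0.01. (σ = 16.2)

z = (x̄ - μ₀)/(σ/√n) = (360.0 - 358)/(16.2/√288) = 2.095. Critical value: ±2.576. Since |2.095| ≤ 2.576, Fail to reject H₀.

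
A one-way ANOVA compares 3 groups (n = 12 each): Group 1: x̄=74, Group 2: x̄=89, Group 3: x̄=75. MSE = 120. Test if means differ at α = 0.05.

Grand mean = 79.33. SS_between = 1688.0, MS_between = 844.0. F = 7.033, F_crit ≈ 3.285. Reject H₀.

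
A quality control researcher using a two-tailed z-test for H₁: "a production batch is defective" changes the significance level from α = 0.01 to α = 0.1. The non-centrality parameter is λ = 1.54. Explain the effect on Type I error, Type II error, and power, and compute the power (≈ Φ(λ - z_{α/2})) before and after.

Increasing α from 0.01 to 0.1:
• Type I error rate increases (α is the Type I rate by definition).
• Critical value moves from z_{α/2} = 2.576 to 1.645, so power = Φ(λ - z_{α/2}) goes from Φ(1.54 - 2.576) = 0.15 to Φ(1.54 - 1.645) = 0.458.
• Type II error rate β = 1 - power therefore decreases (0.85 → 0.542).
Appropriate when false negatives are costly — here, shipping a defective batch — faulty products reach customers.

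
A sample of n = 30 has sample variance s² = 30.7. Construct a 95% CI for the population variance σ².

df = 29. χ²_{0.025} = 45.722, χ²_{0.975} = 16.047. CI for σ² = ((n-1)s²/χ²_{α/2}, (n-1)s²/χ²_{1-α/2}) = (29·30.7/45.722, 29·30.7/16.047) = (19.47, 55.48)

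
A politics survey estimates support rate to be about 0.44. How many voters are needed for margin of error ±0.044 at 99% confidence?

n = z²p(1-p)/E² = 2.576²×0.44×0.56/0.044² = 844.6 → n = 845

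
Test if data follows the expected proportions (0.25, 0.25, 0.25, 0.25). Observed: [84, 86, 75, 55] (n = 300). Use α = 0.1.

Expected: [75.0, 75.0, 75.0, 75.0]. χ² = 8.027. df = 3, critical = 6.251. Reject H₀.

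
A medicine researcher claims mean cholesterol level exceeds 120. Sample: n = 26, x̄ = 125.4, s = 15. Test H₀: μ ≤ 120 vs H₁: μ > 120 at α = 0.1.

t = (125.4 - 120)/(15/√26) = 1.836, df = 25. Critical t = 1.316. Reject H₀.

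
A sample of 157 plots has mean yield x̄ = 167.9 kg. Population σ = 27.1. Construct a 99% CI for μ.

CI = x̄ ± z*(σ/√n) = 167.9 ± 2.576(27.1/√157) = 167.9 ± 5.57 = (162.33, 173.47)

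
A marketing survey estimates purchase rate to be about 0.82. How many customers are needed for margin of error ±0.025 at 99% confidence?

n = z²p(1-p)/E² = 2.576²×0.82×0.18/0.025² = 1567.1 → n = 1568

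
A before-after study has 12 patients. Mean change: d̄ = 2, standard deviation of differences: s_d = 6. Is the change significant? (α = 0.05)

t = d̄/(s_d/√n) = 2/(6/√12) = 1.155. df = 11, critical t = ±2.201. Fail to reject H₀.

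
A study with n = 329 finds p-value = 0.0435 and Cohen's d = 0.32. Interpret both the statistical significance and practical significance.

Statistically significant (p = 0.0435 < 0.05). Cohen's d = 0.32 indicates a small effect size. Both statistical and practical significance should be considered.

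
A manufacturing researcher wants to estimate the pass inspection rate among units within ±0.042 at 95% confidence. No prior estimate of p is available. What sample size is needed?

Conservative approach: use p = 0.5 (maximizes p(1-p) = 0.25). n = z²(0.25)/E² = 1.96²×0.25/0.042² = 544.4 → n = 545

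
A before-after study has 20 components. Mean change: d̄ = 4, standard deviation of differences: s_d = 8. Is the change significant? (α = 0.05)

t = d̄/(s_d/√n) = 4/(8/√20) = 2.236. df = 19, critical t = ±2.093. Reject H₀.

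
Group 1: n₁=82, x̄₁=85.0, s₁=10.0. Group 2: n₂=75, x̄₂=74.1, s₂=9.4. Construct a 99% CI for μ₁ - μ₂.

Difference = 10.9. SE = √(10.0²/82 + 9.4²/75) = 1.548. CI = (6.91, 14.89)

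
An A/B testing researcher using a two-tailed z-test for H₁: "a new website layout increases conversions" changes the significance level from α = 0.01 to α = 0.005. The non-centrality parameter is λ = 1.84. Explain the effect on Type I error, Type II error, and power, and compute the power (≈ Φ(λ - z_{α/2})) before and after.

Decreasing α from 0.01 to 0.005:
• Type I error rate decreases (α is the Type I rate by definition).
• Critical value moves from z_{α/2} = 2.576 to 2.807, so power = Φ(λ - z_{α/2}) goes from Φ(1.84 - 2.576) = 0.231 to Φ(1.84 - 2.807) = 0.167.
• Type II error rate β = 1 - power therefore increases (0.769 → 0.833).
Appropriate when false positives are costly — here, rolling out a layout that doesn't actually help — wasted engineering effort.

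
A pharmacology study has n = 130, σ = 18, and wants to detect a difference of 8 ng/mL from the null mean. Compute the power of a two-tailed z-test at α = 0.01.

SE = σ/√n = 18/√130 = 1.579. Non-centrality λ = d/SE = 8/1.579 = 5.067. Power ≈ Φ(λ - z_{α/2}) = Φ(5.067 - 2.576) = Φ(2.491) = 0.994.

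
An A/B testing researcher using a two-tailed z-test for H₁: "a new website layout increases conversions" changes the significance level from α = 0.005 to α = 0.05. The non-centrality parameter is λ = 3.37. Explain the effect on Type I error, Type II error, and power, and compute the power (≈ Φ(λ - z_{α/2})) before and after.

Increasing α from 0.005 to 0.05:
• Type I error rate increases (α is the Type I rate by definition).
• Critical value moves from z_{α/2} = 2.807 to 1.96, so power = Φ(λ - z_{α/2}) goes from Φ(3.37 - 2.807) = 0.713 to Φ(3.37 - 1.96) = 0.921.
• Type II error rate β = 1 - power therefore decreases (0.287 → 0.079).
Appropriate when false negatives are costly — here, discarding a layout that would have improved conversions — lost revenue.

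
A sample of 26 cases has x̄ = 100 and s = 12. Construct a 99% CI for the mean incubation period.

CI = x̄ ± t*(s/√n) = 100 ± 2.787(12/√26) = (93.44, 106.56)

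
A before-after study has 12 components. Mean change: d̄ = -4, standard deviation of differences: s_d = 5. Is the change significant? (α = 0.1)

t = d̄/(s_d/√n) = -4/(5/√12) = -2.771. df = 11, critical t = ±1.796. Reject H₀.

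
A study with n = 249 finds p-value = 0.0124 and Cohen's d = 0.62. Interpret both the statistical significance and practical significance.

Statistically significant (p = 0.0124 < 0.05). Cohen's d = 0.62 indicates a medium effect size. Both statistical and practical significance should be considered.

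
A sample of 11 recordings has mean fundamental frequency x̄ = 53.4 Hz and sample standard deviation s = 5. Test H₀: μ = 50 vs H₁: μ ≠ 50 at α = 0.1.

t = (x̄ - μ₀)/(s/√n) = (53.4 - 50)/(5/√11) = 2.255. df = 10, critical t = ±1.812. Reject H₀.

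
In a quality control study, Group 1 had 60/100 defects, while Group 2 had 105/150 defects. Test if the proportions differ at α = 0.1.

p̂₁ = 0.6, p̂₂ = 0.7, pooled p̂ = 0.66. z = -1.635. Critical: ±1.645. Fail to reject H₀.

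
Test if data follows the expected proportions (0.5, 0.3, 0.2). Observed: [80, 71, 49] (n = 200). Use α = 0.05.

Expected: [100.0, 60.0, 40.0]. χ² = 8.042. df = 2, critical = 5.991. Reject H₀.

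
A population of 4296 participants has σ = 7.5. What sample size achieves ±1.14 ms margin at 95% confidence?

Without FPC: n₀ = (1.96×7.5/1.14)² = 166.274. With FPC: n = n₀N/(n₀+N-1) = 160.1 → n = 161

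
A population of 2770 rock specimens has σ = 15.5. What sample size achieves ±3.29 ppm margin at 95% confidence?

Without FPC: n₀ = (1.96×15.5/3.29)² = 85.268. With FPC: n = n₀N/(n₀+N-1) = 82.8 → n = 83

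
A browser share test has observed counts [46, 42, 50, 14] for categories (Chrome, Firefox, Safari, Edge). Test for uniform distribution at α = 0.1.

Expected = 38 each. χ² = Σ(O-E)²/E = 21.053. df = 3, critical value = 6.251. Reject H₀.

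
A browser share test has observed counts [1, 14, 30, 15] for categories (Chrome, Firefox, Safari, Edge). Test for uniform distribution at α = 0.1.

Expected = 15 each. χ² = Σ(O-E)²/E = 28.133. df = 3, critical value = 6.251. Reject H₀.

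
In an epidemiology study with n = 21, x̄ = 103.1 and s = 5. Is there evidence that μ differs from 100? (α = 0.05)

t = (x̄ - μ₀)/(s/√n) = (103.1 - 100)/(5/√21) = 2.841. df = 20, critical t = ±2.086. Reject H₀.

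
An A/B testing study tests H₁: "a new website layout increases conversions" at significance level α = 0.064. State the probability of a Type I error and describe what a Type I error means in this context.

P(Type I error) = α = 0.064. A Type I error is rejecting H₀ when H₀ is actually true (false positive) — here, concluding that a new website layout increases conversions when in fact this is not the case. Consequence: rolling out a layout that doesn't actually help — wasted engineering effort.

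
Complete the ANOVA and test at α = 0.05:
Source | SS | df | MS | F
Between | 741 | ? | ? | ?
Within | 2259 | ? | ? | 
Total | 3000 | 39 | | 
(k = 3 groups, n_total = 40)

df_between = 2, df_within = 37. MS_between = 370.5, MS_within = 61.05. F = 6.068, F_crit ≈ 3.252. Reject H₀.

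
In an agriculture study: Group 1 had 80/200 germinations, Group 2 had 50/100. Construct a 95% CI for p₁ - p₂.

p̂₁ = 0.4, p̂₂ = 0.5. Difference = -0.1. CI = (-0.219, 0.019)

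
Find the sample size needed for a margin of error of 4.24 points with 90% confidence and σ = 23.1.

n = (z*σ/E)² = (1.645×23.1/4.24)² = 80.3 → n = 81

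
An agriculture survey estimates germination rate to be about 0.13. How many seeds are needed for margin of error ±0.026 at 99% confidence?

n = z²p(1-p)/E² = 2.576²×0.13×0.87/0.026² = 1110.2 → n = 1111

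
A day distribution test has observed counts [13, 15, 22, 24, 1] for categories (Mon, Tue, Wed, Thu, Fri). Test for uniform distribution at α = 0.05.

Expected = 15 each. χ² = Σ(O-E)²/E = 22.0. df = 4, critical value = 9.488. Reject H₀.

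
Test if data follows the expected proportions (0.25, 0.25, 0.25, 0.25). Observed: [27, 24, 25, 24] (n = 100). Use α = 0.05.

Expected: [25.0, 25.0, 25.0, 25.0]. χ² = 0.24. df = 3, critical = 7.815. Fail to reject H₀.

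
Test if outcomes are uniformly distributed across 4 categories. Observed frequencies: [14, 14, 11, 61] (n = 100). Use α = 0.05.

Expected = 25 each. χ² = Σ(O-E)²/E = 69.36. df = 3, critical value = 7.815. Reject H₀.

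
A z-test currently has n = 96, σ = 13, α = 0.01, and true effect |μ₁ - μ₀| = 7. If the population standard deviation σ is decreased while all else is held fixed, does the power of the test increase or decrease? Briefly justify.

Power increases: a smaller σ shrinks the standard error σ/√n, moving the sampling distribution under H₁ further from the critical value.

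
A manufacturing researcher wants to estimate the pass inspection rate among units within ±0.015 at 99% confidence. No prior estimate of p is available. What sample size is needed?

Conservative approach: use p = 0.5 (maximizes p(1-p) = 0.25). n = z²(0.25)/E² = 2.576²×0.25/0.015² = 7373.1 → n = 7374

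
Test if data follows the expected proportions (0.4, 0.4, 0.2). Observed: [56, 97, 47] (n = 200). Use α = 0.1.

Expected: [80.0, 80.0, 40.0]. χ² = 12.037. df = 2, critical = 4.605. Reject H₀.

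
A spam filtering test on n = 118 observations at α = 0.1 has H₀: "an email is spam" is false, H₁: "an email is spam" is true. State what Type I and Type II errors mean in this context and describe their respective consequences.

Type I (false positive): concluding that an email is spam when it is not — a legitimate email is sent to the spam folder and the user misses it. Type II (false negative): failing to conclude that an email is spam when it is — a spam email lands in the inbox. Which is costlier depends on domain priorities and is a judgement call rather than a statistical fact.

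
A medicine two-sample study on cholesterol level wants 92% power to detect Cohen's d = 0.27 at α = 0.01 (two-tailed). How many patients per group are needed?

z_{α/2} = 2.576, z_β = Φ⁻¹(0.92) = 1.405. For small effect (d = 0.27): n per group = 2(z_{α/2} + z_β)²/d² = 2(2.576 + 1.405)²/0.27² = 434.8 → 435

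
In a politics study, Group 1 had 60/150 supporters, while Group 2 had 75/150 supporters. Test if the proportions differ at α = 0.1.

p̂₁ = 0.4, p̂₂ = 0.5, pooled p̂ = 0.45. z = -1.741. Critical: ±1.645. Reject H₀.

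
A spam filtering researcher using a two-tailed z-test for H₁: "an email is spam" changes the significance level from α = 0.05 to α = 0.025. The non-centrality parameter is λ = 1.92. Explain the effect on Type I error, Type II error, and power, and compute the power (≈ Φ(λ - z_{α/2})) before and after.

Decreasing α from 0.05 to 0.025:
• Type I error rate decreases (α is the Type I rate by definition).
• Critical value moves from z_{α/2} = 1.96 to 2.241, so power = Φ(λ - z_{α/2}) goes from Φ(1.92 - 1.96) = 0.484 to Φ(1.92 - 2.241) = 0.374.
• Type II error rate β = 1 - power therefore increases (0.516 → 0.626).
Appropriate when false positives are costly — here, a legitimate email is sent to the spam folder and the user misses it.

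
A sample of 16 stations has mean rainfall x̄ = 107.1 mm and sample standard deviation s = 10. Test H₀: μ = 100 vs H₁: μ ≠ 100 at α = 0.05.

t = (x̄ - μ₀)/(s/√n) = (107.1 - 100)/(10/√16) = 2.84. df = 15, critical t = ±2.131. Reject H₀.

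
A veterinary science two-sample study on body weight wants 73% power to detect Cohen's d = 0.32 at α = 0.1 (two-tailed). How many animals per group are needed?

z_{α/2} = 1.645, z_β = Φ⁻¹(0.73) = 0.613. For small effect (d = 0.32): n per group = 2(z_{α/2} + z_β)²/d² = 2(1.645 + 0.613)²/0.32² = 99.6 → 100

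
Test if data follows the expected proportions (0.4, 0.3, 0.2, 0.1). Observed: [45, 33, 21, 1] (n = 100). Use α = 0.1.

Expected: [40.0, 30.0, 20.0, 10.0]. χ² = 9.075. df = 3, critical = 6.251. Reject H₀.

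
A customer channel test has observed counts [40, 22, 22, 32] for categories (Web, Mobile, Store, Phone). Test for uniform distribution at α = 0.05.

Expected = 29 each. χ² = Σ(O-E)²/E = 7.862. df = 3, critical value = 7.815. Reject H₀.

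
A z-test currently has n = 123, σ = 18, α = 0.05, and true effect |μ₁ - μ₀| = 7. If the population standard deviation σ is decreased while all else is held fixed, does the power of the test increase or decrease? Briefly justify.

Power increases: a smaller σ shrinks the standard error σ/√n, moving the sampling distribution under H₁ further from the critical value.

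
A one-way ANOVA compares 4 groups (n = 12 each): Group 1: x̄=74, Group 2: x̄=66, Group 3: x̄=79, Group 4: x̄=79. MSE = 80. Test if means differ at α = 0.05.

Grand mean = 74.5. SS_between = 1356.0, MS_between = 452.0. F = 5.65, F_crit ≈ 2.816. Reject H₀.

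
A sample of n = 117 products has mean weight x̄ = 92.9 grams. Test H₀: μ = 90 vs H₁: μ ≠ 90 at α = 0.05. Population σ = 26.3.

z = (x̄ - μ₀)/(σ/√n) = (92.9 - 90)/(26.3/√117) = 1.193. Critical value: ±1.96. Since |1.193| ≤ 1.96, Fail to reject H₀.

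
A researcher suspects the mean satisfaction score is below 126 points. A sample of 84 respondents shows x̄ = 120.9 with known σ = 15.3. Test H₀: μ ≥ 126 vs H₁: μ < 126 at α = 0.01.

z = -3.055. Critical value: -2.33. Reject H₀.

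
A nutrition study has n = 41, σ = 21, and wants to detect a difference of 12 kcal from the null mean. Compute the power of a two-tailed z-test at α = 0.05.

SE = σ/√n = 21/√41 = 3.28. Non-centrality λ = d/SE = 12/3.28 = 3.659. Power ≈ Φ(λ - z_{α/2}) = Φ(3.659 - 1.96) = Φ(1.699) = 0.955.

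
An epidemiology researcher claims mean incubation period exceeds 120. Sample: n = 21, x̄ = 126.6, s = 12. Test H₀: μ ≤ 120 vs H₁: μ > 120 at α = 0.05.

t = (126.6 - 120)/(12/√21) = 2.52, df = 20. Critical t = 1.725. Reject H₀.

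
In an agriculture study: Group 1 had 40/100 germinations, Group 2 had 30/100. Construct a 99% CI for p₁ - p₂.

p̂₁ = 0.4, p̂₂ = 0.3. Difference = 0.1. CI = (-0.073, 0.273)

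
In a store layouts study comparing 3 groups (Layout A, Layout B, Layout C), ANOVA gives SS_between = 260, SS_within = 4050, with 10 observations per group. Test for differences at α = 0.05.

df_between = 2, df_within = 27. F = MS_between/MS_within = 130.0/150.0 = 0.867. F_crit ≈ 3.354. Fail to reject H₀.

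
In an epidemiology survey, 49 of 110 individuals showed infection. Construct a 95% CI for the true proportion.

p̂ = 0.445. CI = p̂ ± z*√(p̂(1-p̂)/n) = (0.353, 0.538)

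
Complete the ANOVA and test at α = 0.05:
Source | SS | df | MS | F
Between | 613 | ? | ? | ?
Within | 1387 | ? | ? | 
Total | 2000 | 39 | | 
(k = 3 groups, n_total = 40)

df_between = 2, df_within = 37. MS_between = 306.5, MS_within = 37.49. F = 8.176, F_crit ≈ 3.252. Reject H₀.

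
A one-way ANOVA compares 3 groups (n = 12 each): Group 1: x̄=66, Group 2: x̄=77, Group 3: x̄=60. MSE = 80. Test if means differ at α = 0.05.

Grand mean = 67.67. SS_between = 1784.0, MS_between = 892.0. F = 11.15, F_crit ≈ 3.285. Reject H₀.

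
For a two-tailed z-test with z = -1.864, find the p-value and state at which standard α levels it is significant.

p = 2·P(Z > |-1.864|) = 2·(1 - Φ(1.864)) ≈ 0.0623. Significant at α = 0.1.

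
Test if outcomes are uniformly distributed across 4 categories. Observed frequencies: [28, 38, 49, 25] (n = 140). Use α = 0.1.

Expected = 35 each. χ² = Σ(O-E)²/E = 10.114. df = 3, critical value = 6.251. Reject H₀.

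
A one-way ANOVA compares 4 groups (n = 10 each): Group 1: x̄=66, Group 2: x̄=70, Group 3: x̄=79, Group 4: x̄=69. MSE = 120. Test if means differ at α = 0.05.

Grand mean = 71.0. SS_between = 940.0, MS_between = 313.33. F = 2.611, F_crit ≈ 2.866. Fail to reject H₀.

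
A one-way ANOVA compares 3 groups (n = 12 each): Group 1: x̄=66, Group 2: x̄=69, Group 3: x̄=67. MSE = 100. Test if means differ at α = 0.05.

Grand mean = 67.33. SS_between = 56.0, MS_between = 28.0. F = 0.28, F_crit ≈ 3.285. Fail to reject H₀.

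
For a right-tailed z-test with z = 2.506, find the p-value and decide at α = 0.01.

p = P(Z > 2.506) = 1 - Φ(2.506) ≈ 0.0061. Since p < 0.01, reject H₀ (significant) at α = 0.01.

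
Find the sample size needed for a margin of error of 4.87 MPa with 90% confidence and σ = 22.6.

n = (z*σ/E)² = (1.645×22.6/4.87)² = 58.3 → n = 59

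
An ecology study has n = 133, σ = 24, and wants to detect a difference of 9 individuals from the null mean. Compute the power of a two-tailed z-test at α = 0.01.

SE = σ/√n = 24/√133 = 2.081. Non-centrality λ = d/SE = 9/2.081 = 4.325. Power ≈ Φ(λ - z_{α/2}) = Φ(4.325 - 2.576) = Φ(1.749) = 0.96.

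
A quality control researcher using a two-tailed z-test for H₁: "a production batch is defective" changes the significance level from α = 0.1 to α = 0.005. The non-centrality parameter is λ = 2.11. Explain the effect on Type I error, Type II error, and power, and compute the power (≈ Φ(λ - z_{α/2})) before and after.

Decreasing α from 0.1 to 0.005:
• Type I error rate decreases (α is the Type I rate by definition).
• Critical value moves from z_{α/2} = 1.645 to 2.807, so power = Φ(λ - z_{α/2}) goes from Φ(2.11 - 1.645) = 0.679 to Φ(2.11 - 2.807) = 0.243.
• Type II error rate β = 1 - power therefore increases (0.321 → 0.757).
Appropriate when false positives are costly — here, scrapping a good batch — wasted material and cost for no reason.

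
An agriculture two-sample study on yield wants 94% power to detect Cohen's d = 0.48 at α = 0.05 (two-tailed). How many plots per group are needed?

z_{α/2} = 1.96, z_β = Φ⁻¹(0.94) = 1.555. For small effect (d = 0.48): n per group = 2(z_{α/2} + z_β)²/d² = 2(1.96 + 1.555)²/0.48² = 107.3 → 108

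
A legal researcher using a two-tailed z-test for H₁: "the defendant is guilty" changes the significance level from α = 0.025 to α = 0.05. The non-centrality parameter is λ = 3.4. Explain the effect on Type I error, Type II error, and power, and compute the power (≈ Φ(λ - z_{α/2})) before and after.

Increasing α from 0.025 to 0.05:
• Type I error rate increases (α is the Type I rate by definition).
• Critical value moves from z_{α/2} = 2.241 to 1.96, so power = Φ(λ - z_{α/2}) goes from Φ(3.4 - 2.241) = 0.877 to Φ(3.4 - 1.96) = 0.925.
• Type II error rate β = 1 - power therefore decreases (0.123 → 0.075).
Appropriate when false negatives are costly — here, acquitting a guilty person.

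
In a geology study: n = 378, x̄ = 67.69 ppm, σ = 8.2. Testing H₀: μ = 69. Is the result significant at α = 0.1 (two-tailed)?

z = (67.69 - 69)/(8.2/√378) = -3.106. Since |z| > 1.645, significant at α = 0.1.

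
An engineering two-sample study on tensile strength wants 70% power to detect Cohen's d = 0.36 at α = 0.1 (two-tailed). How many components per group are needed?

z_{α/2} = 1.645, z_β = Φ⁻¹(0.7) = 0.524. For small effect (d = 0.36): n per group = 2(z_{α/2} + z_β)²/d² = 2(1.645 + 0.524)²/0.36² = 72.6 → 73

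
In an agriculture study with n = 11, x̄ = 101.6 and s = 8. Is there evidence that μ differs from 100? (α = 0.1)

t = (x̄ - μ₀)/(s/√n) = (101.6 - 100)/(8/√11) = 0.663. df = 10, critical t = ±1.812. Fail to reject H₀.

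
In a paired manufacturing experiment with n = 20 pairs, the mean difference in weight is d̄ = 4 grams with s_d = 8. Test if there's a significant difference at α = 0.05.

t = d̄/(s_d/√n) = 4/(8/√20) = 2.236. df = 19, critical t = ±2.093. Reject H₀.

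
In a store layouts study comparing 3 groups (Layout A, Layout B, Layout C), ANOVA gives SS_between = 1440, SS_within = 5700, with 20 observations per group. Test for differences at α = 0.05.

df_between = 2, df_within = 57. F = MS_between/MS_within = 720.0/100.0 = 7.2. F_crit ≈ 3.159. Reject H₀. At least one mean differs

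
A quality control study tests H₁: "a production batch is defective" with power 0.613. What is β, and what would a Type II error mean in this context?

β = 1 - power = 1 - 0.613 = 0.387. A Type II error is failing to reject H₀ when H₀ is false (false negative) — here, failing to conclude that a production batch is defective when in fact it is true. Consequence: shipping a defective batch — faulty products reach customers.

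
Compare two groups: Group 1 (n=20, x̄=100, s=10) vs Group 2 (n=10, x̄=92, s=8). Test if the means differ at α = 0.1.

Pooled sp = 9.4. t = 2.197, df = 28. Critical t = ±1.701. Reject H₀.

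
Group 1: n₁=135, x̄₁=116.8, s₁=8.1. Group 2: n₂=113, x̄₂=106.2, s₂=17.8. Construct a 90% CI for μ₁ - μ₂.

Difference = 10.6. SE = √(8.1²/135 + 17.8²/113) = 1.814. CI = (7.62, 13.58)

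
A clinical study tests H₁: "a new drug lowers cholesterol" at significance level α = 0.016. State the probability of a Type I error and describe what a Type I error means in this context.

P(Type I error) = α = 0.016. A Type I error is rejecting H₀ when H₀ is actually true (false positive) — here, concluding that a new drug lowers cholesterol when in fact this is not the case. Consequence: approving an ineffective drug — patients take a useless medication and may skip effective alternatives.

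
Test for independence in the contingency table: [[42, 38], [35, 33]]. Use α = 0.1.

χ² = 0.016. df = 1, critical = 2.706. Fail to reject H₀. No evidence of dependence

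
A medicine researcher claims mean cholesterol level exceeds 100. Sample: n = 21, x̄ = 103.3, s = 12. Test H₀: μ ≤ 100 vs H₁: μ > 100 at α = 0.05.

t = (103.3 - 100)/(12/√21) = 1.26, df = 20. Critical t = 1.725. Fail to reject H₀.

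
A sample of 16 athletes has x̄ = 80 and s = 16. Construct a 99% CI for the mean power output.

CI = x̄ ± t*(s/√n) = 80 ± 2.947(16/√16) = (68.21, 91.79)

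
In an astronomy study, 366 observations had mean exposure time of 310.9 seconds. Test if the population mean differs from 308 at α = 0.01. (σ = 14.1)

z = (x̄ - μ₀)/(σ/√n) = (310.9 - 308)/(14.1/√366) = 3.935. Critical value: ±2.576. Since |3.935| > 2.576, Reject H₀.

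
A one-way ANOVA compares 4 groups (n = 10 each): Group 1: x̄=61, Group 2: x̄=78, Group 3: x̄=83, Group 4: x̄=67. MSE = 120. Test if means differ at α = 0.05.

Grand mean = 72.25. SS_between = 3027.5, MS_between = 1009.17. F = 8.41, F_crit ≈ 2.866. Reject H₀.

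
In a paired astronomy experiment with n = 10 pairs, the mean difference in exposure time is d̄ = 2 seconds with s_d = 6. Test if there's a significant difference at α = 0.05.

t = d̄/(s_d/√n) = 2/(6/√10) = 1.054. df = 9, critical t = ±2.262. Fail to reject H₀.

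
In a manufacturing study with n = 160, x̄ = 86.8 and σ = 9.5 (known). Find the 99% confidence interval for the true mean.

CI = x̄ ± z*(σ/√n) = 86.8 ± 2.576(9.5/√160) = 86.8 ± 1.93 = (84.87, 88.73)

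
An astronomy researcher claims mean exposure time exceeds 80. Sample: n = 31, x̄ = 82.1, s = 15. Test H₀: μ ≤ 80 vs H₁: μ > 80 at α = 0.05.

t = (82.1 - 80)/(15/√31) = 0.779, df = 30. Critical t = 1.697. Fail to reject H₀.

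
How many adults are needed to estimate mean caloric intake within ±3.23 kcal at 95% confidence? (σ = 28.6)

n = (z*σ/E)² = (1.96×28.6/3.23)² = 301.2 → n = 302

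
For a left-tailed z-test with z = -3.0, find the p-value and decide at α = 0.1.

p = P(Z < -3.0) = Φ(-3.0) ≈ 0.0013. Since p < 0.1, reject H₀ (significant) at α = 0.1.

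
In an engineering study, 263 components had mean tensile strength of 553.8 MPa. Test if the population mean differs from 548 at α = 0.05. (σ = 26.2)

z = (x̄ - μ₀)/(σ/√n) = (553.8 - 548)/(26.2/√263) = 3.59. Critical value: ±1.96. Since |3.59| > 1.96, Reject H₀.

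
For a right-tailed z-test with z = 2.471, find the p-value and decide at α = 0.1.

p = P(Z > 2.471) = 1 - Φ(2.471) ≈ 0.0067. Since p < 0.1, reject H₀ (significant) at α = 0.1.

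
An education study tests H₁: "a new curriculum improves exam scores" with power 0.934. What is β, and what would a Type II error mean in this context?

β = 1 - power = 1 - 0.934 = 0.066. A Type II error is failing to reject H₀ when H₀ is false (false negative) — here, failing to conclude that a new curriculum improves exam scores when in fact it is true. Consequence: keeping the old curriculum when the new one would have helped students.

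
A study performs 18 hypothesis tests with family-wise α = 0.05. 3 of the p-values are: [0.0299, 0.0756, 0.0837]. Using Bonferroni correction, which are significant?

Bonferroni α = 0.05/18 = 0.00278. None of the given p-values are significant.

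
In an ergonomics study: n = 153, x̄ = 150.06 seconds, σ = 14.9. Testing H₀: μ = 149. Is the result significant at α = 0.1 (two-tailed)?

z = (150.06 - 149)/(14.9/√153) = 0.88. Since |z| ≤ 1.645, not significant at α = 0.1.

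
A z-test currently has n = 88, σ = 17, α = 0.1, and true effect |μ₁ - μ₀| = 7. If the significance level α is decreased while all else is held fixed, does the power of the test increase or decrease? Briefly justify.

Power decreases: a smaller α raises the critical value, so less of the H₁ sampling distribution falls in the rejection region.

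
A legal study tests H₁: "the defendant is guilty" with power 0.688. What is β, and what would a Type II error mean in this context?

β = 1 - power = 1 - 0.688 = 0.312. A Type II error is failing to reject H₀ when H₀ is false (false negative) — here, failing to conclude that the defendant is guilty when in fact it is true. Consequence: acquitting a guilty person.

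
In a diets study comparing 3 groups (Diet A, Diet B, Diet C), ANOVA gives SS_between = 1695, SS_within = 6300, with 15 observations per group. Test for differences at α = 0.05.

df_between = 2, df_within = 42. F = MS_between/MS_within = 847.5/150.0 = 5.65. F_crit ≈ 3.22. Reject H₀. At least one mean differs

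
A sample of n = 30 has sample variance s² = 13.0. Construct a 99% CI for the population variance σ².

df = 29. χ²_{0.005} = 52.336, χ²_{0.995} = 13.121. CI for σ² = ((n-1)s²/χ²_{α/2}, (n-1)s²/χ²_{1-α/2}) = (29·13.0/52.336, 29·13.0/13.121) = (7.2, 28.73)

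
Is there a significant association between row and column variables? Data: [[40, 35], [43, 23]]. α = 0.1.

χ² = 2.025. df = 1, critical = 2.706. Fail to reject H₀. No evidence of dependence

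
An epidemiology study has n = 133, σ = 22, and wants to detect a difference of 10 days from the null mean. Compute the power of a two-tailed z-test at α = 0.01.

SE = σ/√n = 22/√133 = 1.908. Non-centrality λ = d/SE = 10/1.908 = 5.242. Power ≈ Φ(λ - z_{α/2}) = Φ(5.242 - 2.576) = Φ(2.666) = 0.996.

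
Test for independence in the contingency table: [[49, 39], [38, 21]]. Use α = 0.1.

χ² = 1.113. df = 1, critical = 2.706. Fail to reject H₀. No evidence of dependence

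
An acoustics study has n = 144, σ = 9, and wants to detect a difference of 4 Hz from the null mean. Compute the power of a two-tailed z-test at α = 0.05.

SE = σ/√n = 9/√144 = 0.75. Non-centrality λ = d/SE = 4/0.75 = 5.333. Power ≈ Φ(λ - z_{α/2}) = Φ(5.333 - 1.96) = Φ(3.373) = 1.0.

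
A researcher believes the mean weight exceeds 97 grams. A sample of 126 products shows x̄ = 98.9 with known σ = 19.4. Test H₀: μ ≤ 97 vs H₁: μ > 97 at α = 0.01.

z = 1.099. Critical value: 2.33. Fail to reject H₀.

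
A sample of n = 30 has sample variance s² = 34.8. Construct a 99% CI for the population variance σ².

df = 29. χ²_{0.005} = 52.336, χ²_{0.995} = 13.121. CI for σ² = ((n-1)s²/χ²_{α/2}, (n-1)s²/χ²_{1-α/2}) = (29·34.8/52.336, 29·34.8/13.121) = (19.28, 76.91)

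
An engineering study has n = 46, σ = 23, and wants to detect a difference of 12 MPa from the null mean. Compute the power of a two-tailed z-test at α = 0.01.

SE = σ/√n = 23/√46 = 3.391. Non-centrality λ = d/SE = 12/3.391 = 3.539. Power ≈ Φ(λ - z_{α/2}) = Φ(3.539 - 2.576) = Φ(0.963) = 0.832.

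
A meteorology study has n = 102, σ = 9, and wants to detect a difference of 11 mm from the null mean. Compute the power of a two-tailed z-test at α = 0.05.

SE = σ/√n = 9/√102 = 0.891. Non-centrality λ = d/SE = 11/0.891 = 12.344. Power ≈ Φ(λ - z_{α/2}) = Φ(12.344 - 1.96) = Φ(10.384) = 1.0.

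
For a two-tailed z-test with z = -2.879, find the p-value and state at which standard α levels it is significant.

p = 2·P(Z > |-2.879|) = 2·(1 - Φ(2.879)) ≈ 0.004. Significant at α = 0.1; Significant at α = 0.05; Significant at α = 0.01.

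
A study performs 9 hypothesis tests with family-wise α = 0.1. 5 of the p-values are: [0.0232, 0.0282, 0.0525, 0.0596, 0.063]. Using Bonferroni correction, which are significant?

Bonferroni α = 0.1/9 = 0.01111. None of the given p-values are significant.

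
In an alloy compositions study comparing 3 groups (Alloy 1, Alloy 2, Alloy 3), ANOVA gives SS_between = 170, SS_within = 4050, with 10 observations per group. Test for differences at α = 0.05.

df_between = 2, df_within = 27. F = MS_between/MS_within = 85.0/150.0 = 0.567. F_crit ≈ 3.354. Fail to reject H₀.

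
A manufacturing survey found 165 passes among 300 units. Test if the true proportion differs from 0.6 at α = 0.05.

p̂ = 0.55, p₀ = 0.6. z = (p̂ - p₀)/√(p₀(1-p₀)/n) = -1.768. Critical: ±1.96. Fail to reject H₀.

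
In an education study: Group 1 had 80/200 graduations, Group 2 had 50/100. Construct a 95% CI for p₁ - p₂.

p̂₁ = 0.4, p̂₂ = 0.5. Difference = -0.1. CI = (-0.219, 0.019)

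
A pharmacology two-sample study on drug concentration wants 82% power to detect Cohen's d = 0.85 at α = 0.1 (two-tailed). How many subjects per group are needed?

z_{α/2} = 1.645, z_β = Φ⁻¹(0.82) = 0.915. For large effect (d = 0.85): n per group = 2(z_{α/2} + z_β)²/d² = 2(1.645 + 0.915)²/0.85² = 18.1 → 19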